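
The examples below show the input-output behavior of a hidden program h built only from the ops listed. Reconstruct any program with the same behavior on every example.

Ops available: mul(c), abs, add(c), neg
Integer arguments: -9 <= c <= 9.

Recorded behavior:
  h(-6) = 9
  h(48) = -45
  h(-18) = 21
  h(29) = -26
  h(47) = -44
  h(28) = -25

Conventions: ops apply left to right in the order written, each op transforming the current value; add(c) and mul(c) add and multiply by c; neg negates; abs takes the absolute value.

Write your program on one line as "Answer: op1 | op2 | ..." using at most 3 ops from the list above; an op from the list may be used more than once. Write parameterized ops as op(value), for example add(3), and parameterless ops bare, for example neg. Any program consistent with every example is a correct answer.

neg | add(3)

Check, running the answer program on each example:
  -6 -> 6 -> 9
  48 -> -48 -> -45
  -18 -> 18 -> 21
  29 -> -29 -> -26
  47 -> -47 -> -44
  28 -> -28 -> -25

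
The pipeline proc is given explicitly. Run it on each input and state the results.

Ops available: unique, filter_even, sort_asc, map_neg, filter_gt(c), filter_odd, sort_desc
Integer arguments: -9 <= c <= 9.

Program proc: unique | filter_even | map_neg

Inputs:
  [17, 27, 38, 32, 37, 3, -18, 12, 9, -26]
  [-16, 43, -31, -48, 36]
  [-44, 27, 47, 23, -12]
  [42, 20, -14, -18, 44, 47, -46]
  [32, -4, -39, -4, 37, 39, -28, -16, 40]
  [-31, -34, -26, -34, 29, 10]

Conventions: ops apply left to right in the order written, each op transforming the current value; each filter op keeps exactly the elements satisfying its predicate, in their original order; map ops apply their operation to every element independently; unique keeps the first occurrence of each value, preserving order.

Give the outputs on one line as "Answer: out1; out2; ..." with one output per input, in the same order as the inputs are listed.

[-38, -32, 18, -12, 26]; [16, 48, -36]; [44, 12]; [-42, -20, 14, 18, -44, 46]; [-32, 4, 28, 16, -40]; [34, 26, -10]

Execution, op by op:
  [17, 27, 38, 32, 37, 3, -18, 12, 9, -26] -> [17, 27, 38, 32, 37, 3, -18, 12, 9, -26] -> [38, 32, -18, 12, -26] -> [-38, -32, 18, -12, 26]
  [-16, 43, -31, -48, 36] -> [-16, 43, -31, -48, 36] -> [-16, -48, 36] -> [16, 48, -36]
  [-44, 27, 47, 23, -12] -> [-44, 27, 47, 23, -12] -> [-44, -12] -> [44, 12]
  [42, 20, -14, -18, 44, 47, -46] -> [42, 20, -14, -18, 44, 47, -46] -> [42, 20, -14, -18, 44, -46] -> [-42, -20, 14, 18, -44, 46]
  [32, -4, -39, -4, 37, 39, -28, -16, 40] -> [32, -4, -39, 37, 39, -28, -16, 40] -> [32, -4, -28, -16, 40] -> [-32, 4, 28, 16, -40]
  [-31, -34, -26, -34, 29, 10] -> [-31, -34, -26, 29, 10] -> [-34, -26, 10] -> [34, 26, -10]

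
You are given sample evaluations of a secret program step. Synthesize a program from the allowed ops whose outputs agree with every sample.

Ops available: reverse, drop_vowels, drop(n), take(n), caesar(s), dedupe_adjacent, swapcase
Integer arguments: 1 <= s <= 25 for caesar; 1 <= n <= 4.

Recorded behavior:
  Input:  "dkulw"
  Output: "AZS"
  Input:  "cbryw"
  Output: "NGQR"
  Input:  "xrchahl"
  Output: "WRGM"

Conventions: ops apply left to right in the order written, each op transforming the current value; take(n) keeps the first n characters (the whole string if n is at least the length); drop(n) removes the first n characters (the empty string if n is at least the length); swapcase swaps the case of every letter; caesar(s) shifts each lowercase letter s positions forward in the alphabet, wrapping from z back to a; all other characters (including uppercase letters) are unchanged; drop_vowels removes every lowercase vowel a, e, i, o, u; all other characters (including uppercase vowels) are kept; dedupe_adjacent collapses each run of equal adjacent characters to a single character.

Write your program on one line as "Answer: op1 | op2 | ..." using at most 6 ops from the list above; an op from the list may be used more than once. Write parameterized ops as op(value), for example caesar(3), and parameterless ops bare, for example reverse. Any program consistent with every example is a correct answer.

reverse | drop(1) | drop_vowels | caesar(15) | swapcase | dedupe_adjacent

Check, running the answer program on each example:
  "dkulw" -> "wlukd" -> "lukd" -> "lkd" -> "azs" -> "AZS" -> "AZS"
  "cbryw" -> "wyrbc" -> "yrbc" -> "yrbc" -> "ngqr" -> "NGQR" -> "NGQR"
  "xrchahl" -> "lhahcrx" -> "hahcrx" -> "hhcrx" -> "wwrgm" -> "WWRGM" -> "WRGM"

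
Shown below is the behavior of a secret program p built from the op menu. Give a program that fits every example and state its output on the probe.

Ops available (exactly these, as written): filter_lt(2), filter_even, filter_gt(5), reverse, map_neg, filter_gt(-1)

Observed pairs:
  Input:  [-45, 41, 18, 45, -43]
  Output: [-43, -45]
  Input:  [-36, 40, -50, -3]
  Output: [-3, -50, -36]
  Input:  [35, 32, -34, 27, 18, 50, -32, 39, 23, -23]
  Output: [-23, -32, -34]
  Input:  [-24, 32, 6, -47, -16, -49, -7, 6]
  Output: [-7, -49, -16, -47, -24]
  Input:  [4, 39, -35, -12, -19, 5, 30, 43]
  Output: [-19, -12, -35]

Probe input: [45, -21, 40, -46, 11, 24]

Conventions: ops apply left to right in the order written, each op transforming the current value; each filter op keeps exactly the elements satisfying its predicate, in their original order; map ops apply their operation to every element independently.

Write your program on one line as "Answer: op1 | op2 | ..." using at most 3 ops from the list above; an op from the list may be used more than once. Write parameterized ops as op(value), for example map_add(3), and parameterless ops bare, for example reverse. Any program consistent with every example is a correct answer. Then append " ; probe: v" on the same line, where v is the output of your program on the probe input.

reverse | filter_lt(2) ; probe: [-46, -21]

Check, running the answer program on each example:
  [-45, 41, 18, 45, -43] -> [-43, 45, 18, 41, -45] -> [-43, -45]
  [-36, 40, -50, -3] -> [-3, -50, 40, -36] -> [-3, -50, -36]
  [35, 32, -34, 27, 18, 50, -32, 39, 23, -23] -> [-23, 23, 39, -32, 50, 18, 27, -34, 32, 35] -> [-23, -32, -34]
  [-24, 32, 6, -47, -16, -49, -7, 6] -> [6, -7, -49, -16, -47, 6, 32, -24] -> [-7, -49, -16, -47, -24]
  [4, 39, -35, -12, -19, 5, 30, 43] -> [43, 30, 5, -19, -12, -35, 39, 4] -> [-19, -12, -35]
  probe: [45, -21, 40, -46, 11, 24] -> [24, 11, -46, 40, -21, 45] -> [-46, -21]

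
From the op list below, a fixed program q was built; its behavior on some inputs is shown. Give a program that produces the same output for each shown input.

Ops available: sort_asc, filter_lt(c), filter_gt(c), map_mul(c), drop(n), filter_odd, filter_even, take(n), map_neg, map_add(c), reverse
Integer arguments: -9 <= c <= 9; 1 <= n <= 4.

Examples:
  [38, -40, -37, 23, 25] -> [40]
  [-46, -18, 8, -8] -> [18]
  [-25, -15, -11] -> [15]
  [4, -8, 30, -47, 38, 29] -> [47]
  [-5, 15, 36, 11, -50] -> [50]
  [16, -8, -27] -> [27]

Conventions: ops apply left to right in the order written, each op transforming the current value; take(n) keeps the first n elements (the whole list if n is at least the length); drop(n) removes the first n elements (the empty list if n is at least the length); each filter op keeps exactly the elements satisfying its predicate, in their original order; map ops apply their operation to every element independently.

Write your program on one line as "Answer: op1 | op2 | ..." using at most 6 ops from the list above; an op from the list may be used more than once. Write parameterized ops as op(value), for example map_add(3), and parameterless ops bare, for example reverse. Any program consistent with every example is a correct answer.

drop(1) | map_neg | sort_asc | reverse | take(3) | take(1)

Check, running the answer program on each example:
  [38, -40, -37, 23, 25] -> [-40, -37, 23, 25] -> [40, 37, -23, -25] -> [-25, -23, 37, 40] -> [40, 37, -23, -25] -> [40, 37, -23] -> [40]
  [-46, -18, 8, -8] -> [-18, 8, -8] -> [18, -8, 8] -> [-8, 8, 18] -> [18, 8, -8] -> [18, 8, -8] -> [18]
  [-25, -15, -11] -> [-15, -11] -> [15, 11] -> [11, 15] -> [15, 11] -> [15, 11] -> [15]
  [4, -8, 30, -47, 38, 29] -> [-8, 30, -47, 38, 29] -> [8, -30, 47, -38, -29] -> [-38, -30, -29, 8, 47] -> [47, 8, -29, -30, -38] -> [47, 8, -29] -> [47]
  [-5, 15, 36, 11, -50] -> [15, 36, 11, -50] -> [-15, -36, -11, 50] -> [-36, -15, -11, 50] -> [50, -11, -15, -36] -> [50, -11, -15] -> [50]
  [16, -8, -27] -> [-8, -27] -> [8, 27] -> [8, 27] -> [27, 8] -> [27, 8] -> [27]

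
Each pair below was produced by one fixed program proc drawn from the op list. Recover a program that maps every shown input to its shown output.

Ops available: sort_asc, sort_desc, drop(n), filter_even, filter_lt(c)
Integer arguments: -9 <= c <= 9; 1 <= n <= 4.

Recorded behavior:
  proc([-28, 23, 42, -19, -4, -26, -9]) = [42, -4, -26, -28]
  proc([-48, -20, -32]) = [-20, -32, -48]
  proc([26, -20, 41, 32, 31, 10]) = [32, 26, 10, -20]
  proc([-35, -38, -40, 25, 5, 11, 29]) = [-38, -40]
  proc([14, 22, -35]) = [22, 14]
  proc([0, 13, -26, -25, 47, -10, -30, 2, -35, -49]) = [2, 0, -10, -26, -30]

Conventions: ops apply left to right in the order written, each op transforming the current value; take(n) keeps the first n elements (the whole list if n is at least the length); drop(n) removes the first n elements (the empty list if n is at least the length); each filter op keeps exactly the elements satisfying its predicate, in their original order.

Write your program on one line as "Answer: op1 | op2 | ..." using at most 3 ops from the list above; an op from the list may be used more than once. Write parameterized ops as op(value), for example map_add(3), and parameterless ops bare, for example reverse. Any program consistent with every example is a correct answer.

sort_asc | filter_even | sort_desc

Check, running the answer program on each example:
  [-28, 23, 42, -19, -4, -26, -9] -> [-28, -26, -19, -9, -4, 23, 42] -> [-28, -26, -4, 42] -> [42, -4, -26, -28]
  [-48, -20, -32] -> [-48, -32, -20] -> [-48, -32, -20] -> [-20, -32, -48]
  [26, -20, 41, 32, 31, 10] -> [-20, 10, 26, 31, 32, 41] -> [-20, 10, 26, 32] -> [32, 26, 10, -20]
  [-35, -38, -40, 25, 5, 11, 29] -> [-40, -38, -35, 5, 11, 25, 29] -> [-40, -38] -> [-38, -40]
  [14, 22, -35] -> [-35, 14, 22] -> [14, 22] -> [22, 14]
  [0, 13, -26, -25, 47, -10, -30, 2, -35, -49] -> [-49, -35, -30, -26, -25, -10, 0, 2, 13, 47] -> [-30, -26, -10, 0, 2] -> [2, 0, -10, -26, -30]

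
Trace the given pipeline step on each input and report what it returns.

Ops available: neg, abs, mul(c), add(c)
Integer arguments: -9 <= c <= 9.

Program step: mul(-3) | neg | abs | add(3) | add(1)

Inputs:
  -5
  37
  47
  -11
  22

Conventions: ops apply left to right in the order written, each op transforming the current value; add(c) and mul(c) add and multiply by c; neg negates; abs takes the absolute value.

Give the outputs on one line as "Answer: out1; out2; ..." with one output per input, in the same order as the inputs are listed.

Execution, op by op:
  -5 -> 15 -> -15 -> 15 -> 18 -> 19
  37 -> -111 -> 111 -> 111 -> 114 -> 115
  47 -> -141 -> 141 -> 141 -> 144 -> 145
  -11 -> 33 -> -33 -> 33 -> 36 -> 37
  22 -> -66 -> 66 -> 66 -> 69 -> 70

19; 115; 145; 37; 70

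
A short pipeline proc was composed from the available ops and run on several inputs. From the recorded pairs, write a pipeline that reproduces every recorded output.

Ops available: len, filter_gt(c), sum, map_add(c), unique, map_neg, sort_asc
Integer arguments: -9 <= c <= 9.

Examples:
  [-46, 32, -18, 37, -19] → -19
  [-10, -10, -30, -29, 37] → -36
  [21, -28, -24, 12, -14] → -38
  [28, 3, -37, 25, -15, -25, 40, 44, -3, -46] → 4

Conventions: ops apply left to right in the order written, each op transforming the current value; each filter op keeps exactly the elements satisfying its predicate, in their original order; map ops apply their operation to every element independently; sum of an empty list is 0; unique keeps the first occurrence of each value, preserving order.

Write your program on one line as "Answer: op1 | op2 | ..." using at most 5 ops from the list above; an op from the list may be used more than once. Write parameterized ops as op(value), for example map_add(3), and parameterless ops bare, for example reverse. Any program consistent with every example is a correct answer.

map_add(-1) | sort_asc | unique | sum

Check, running the answer program on each example:
  [-46, 32, -18, 37, -19] -> [-47, 31, -19, 36, -20] -> [-47, -20, -19, 31, 36] -> [-47, -20, -19, 31, 36] -> -19
  [-10, -10, -30, -29, 37] -> [-11, -11, -31, -30, 36] -> [-31, -30, -11, -11, 36] -> [-31, -30, -11, 36] -> -36
  [21, -28, -24, 12, -14] -> [20, -29, -25, 11, -15] -> [-29, -25, -15, 11, 20] -> [-29, -25, -15, 11, 20] -> -38
  [28, 3, -37, 25, -15, -25, 40, 44, -3, -46] -> [27, 2, -38, 24, -16, -26, 39, 43, -4, -47] -> [-47, -38, -26, -16, -4, 2, 24, 27, 39, 43] -> [-47, -38, -26, -16, -4, 2, 24, 27, 39, 43] -> 4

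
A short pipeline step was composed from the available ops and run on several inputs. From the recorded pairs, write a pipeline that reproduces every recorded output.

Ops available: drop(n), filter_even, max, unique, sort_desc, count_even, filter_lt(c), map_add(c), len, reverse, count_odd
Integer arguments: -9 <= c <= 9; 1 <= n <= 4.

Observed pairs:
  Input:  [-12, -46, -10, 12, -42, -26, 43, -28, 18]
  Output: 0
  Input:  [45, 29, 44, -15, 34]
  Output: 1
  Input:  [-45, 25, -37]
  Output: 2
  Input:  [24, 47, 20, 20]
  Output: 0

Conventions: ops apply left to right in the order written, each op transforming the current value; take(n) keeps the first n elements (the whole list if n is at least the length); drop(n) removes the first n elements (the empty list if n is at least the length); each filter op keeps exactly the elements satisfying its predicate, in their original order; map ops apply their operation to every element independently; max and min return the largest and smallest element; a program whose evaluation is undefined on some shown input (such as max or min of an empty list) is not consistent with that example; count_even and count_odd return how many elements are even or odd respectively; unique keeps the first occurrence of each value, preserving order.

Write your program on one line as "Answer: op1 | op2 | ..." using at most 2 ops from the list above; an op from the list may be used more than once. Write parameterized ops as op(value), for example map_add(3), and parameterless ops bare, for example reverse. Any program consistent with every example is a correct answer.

filter_lt(2) | count_odd

Check, running the answer program on each example:
  [-12, -46, -10, 12, -42, -26, 43, -28, 18] -> [-12, -46, -10, -42, -26, -28] -> 0
  [45, 29, 44, -15, 34] -> [-15] -> 1
  [-45, 25, -37] -> [-45, -37] -> 2
  [24, 47, 20, 20] -> [] -> 0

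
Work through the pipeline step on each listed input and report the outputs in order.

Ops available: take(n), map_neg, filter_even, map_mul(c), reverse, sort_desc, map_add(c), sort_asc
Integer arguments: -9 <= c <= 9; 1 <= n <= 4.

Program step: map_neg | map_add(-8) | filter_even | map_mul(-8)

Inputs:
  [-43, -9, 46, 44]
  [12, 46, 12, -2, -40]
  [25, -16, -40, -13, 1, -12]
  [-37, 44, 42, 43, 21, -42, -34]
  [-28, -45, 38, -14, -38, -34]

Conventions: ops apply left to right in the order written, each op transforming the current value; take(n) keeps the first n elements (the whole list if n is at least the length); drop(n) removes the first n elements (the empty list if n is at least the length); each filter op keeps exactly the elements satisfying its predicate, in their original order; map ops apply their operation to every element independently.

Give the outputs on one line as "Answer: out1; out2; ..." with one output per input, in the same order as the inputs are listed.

Execution, op by op:
  [-43, -9, 46, 44] -> [43, 9, -46, -44] -> [35, 1, -54, -52] -> [-54, -52] -> [432, 416]
  [12, 46, 12, -2, -40] -> [-12, -46, -12, 2, 40] -> [-20, -54, -20, -6, 32] -> [-20, -54, -20, -6, 32] -> [160, 432, 160, 48, -256]
  [25, -16, -40, -13, 1, -12] -> [-25, 16, 40, 13, -1, 12] -> [-33, 8, 32, 5, -9, 4] -> [8, 32, 4] -> [-64, -256, -32]
  [-37, 44, 42, 43, 21, -42, -34] -> [37, -44, -42, -43, -21, 42, 34] -> [29, -52, -50, -51, -29, 34, 26] -> [-52, -50, 34, 26] -> [416, 400, -272, -208]
  [-28, -45, 38, -14, -38, -34] -> [28, 45, -38, 14, 38, 34] -> [20, 37, -46, 6, 30, 26] -> [20, -46, 6, 30, 26] -> [-160, 368, -48, -240, -208]

[432, 416]; [160, 432, 160, 48, -256]; [-64, -256, -32]; [416, 400, -272, -208]; [-160, 368, -48, -240, -208]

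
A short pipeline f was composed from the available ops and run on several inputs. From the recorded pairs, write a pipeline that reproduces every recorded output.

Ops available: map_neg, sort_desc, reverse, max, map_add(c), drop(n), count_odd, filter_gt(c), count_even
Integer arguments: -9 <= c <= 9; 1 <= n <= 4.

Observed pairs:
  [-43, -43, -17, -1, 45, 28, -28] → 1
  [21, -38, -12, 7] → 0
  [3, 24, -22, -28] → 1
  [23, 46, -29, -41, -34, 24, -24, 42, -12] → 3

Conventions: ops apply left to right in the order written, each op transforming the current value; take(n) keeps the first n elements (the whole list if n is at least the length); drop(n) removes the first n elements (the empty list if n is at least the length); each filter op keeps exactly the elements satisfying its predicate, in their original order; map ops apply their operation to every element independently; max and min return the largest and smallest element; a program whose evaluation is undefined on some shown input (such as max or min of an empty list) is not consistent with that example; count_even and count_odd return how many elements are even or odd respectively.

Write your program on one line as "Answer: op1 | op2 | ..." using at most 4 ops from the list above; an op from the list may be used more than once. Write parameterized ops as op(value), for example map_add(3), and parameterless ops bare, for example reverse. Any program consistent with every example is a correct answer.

reverse | filter_gt(-6) | reverse | count_even

Check, running the answer program on each example:
  [-43, -43, -17, -1, 45, 28, -28] -> [-28, 28, 45, -1, -17, -43, -43] -> [28, 45, -1] -> [-1, 45, 28] -> 1
  [21, -38, -12, 7] -> [7, -12, -38, 21] -> [7, 21] -> [21, 7] -> 0
  [3, 24, -22, -28] -> [-28, -22, 24, 3] -> [24, 3] -> [3, 24] -> 1
  [23, 46, -29, -41, -34, 24, -24, 42, -12] -> [-12, 42, -24, 24, -34, -41, -29, 46, 23] -> [42, 24, 46, 23] -> [23, 46, 24, 42] -> 3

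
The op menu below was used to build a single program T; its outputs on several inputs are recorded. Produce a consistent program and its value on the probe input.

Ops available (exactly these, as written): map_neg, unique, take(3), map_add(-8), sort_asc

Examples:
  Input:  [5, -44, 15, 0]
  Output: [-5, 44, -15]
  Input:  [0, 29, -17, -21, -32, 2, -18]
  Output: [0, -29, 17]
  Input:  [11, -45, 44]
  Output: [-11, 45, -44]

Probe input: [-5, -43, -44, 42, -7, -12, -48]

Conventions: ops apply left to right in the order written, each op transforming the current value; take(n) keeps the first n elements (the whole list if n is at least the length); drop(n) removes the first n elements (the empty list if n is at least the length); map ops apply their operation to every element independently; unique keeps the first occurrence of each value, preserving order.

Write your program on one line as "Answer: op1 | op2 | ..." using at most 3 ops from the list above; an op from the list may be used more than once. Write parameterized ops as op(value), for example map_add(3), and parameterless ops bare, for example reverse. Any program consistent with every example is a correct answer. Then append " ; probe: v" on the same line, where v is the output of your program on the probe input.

take(3) | map_neg ; probe: [5, 43, 44]

Check, running the answer program on each example:
  [5, -44, 15, 0] -> [5, -44, 15] -> [-5, 44, -15]
  [0, 29, -17, -21, -32, 2, -18] -> [0, 29, -17] -> [0, -29, 17]
  [11, -45, 44] -> [11, -45, 44] -> [-11, 45, -44]
  probe: [-5, -43, -44, 42, -7, -12, -48] -> [-5, -43, -44] -> [5, 43, 44]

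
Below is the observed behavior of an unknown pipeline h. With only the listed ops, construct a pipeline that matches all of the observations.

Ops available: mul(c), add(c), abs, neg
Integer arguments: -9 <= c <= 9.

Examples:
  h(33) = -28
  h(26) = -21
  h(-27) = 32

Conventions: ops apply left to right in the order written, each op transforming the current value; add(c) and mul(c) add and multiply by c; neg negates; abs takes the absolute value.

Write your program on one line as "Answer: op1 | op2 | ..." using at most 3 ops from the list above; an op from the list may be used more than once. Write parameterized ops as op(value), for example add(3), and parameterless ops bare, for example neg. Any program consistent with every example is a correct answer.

add(-5) | neg

Check, running the answer program on each example:
  33 -> 28 -> -28
  26 -> 21 -> -21
  -27 -> -32 -> 32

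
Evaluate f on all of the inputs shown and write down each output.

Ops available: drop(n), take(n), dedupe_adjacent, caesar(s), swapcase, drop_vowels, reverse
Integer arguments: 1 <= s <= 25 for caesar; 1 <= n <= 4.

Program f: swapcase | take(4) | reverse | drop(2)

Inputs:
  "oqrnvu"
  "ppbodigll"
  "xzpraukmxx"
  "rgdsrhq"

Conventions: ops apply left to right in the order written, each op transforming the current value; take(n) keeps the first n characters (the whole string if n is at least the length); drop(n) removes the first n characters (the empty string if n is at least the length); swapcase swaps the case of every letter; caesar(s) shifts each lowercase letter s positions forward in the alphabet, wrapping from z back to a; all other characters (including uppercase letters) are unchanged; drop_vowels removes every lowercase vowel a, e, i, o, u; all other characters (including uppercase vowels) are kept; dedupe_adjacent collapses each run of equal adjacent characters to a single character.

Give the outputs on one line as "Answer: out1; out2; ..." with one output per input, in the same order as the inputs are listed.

"QO"; "PP"; "ZX"; "GR"

Execution, op by op:
  "oqrnvu" -> "OQRNVU" -> "OQRN" -> "NRQO" -> "QO"
  "ppbodigll" -> "PPBODIGLL" -> "PPBO" -> "OBPP" -> "PP"
  "xzpraukmxx" -> "XZPRAUKMXX" -> "XZPR" -> "RPZX" -> "ZX"
  "rgdsrhq" -> "RGDSRHQ" -> "RGDS" -> "SDGR" -> "GR"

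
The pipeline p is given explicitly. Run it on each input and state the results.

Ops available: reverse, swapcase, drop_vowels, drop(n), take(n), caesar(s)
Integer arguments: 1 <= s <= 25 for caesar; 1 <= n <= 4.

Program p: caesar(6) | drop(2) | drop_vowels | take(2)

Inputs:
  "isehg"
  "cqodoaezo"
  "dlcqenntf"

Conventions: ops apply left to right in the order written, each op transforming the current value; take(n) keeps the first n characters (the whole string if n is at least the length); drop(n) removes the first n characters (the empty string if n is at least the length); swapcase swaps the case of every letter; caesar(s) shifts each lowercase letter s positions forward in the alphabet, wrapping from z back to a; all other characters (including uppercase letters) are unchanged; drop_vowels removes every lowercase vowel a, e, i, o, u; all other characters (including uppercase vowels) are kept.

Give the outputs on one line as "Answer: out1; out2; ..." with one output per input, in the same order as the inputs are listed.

Execution, op by op:
  "isehg" -> "oyknm" -> "knm" -> "knm" -> "kn"
  "cqodoaezo" -> "iwujugkfu" -> "ujugkfu" -> "jgkf" -> "jg"
  "dlcqenntf" -> "jriwkttzl" -> "iwkttzl" -> "wkttzl" -> "wk"

"kn"; "jg"; "wk"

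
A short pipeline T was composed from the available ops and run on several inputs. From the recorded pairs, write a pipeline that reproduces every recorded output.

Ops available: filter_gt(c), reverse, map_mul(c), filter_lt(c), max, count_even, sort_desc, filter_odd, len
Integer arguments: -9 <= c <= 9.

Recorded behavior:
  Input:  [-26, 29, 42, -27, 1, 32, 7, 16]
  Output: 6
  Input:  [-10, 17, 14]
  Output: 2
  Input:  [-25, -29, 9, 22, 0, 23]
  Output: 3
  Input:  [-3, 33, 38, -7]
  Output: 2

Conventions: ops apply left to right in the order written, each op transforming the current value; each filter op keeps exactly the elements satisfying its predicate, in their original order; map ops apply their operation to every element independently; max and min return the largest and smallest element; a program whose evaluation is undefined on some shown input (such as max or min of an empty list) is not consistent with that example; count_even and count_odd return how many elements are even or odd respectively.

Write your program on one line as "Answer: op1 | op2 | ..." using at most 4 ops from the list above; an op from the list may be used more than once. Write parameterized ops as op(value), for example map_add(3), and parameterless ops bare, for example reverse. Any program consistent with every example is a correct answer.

reverse | filter_gt(0) | map_mul(7) | len

Check, running the answer program on each example:
  [-26, 29, 42, -27, 1, 32, 7, 16] -> [16, 7, 32, 1, -27, 42, 29, -26] -> [16, 7, 32, 1, 42, 29] -> [112, 49, 224, 7, 294, 203] -> 6
  [-10, 17, 14] -> [14, 17, -10] -> [14, 17] -> [98, 119] -> 2
  [-25, -29, 9, 22, 0, 23] -> [23, 0, 22, 9, -29, -25] -> [23, 22, 9] -> [161, 154, 63] -> 3
  [-3, 33, 38, -7] -> [-7, 38, 33, -3] -> [38, 33] -> [266, 231] -> 2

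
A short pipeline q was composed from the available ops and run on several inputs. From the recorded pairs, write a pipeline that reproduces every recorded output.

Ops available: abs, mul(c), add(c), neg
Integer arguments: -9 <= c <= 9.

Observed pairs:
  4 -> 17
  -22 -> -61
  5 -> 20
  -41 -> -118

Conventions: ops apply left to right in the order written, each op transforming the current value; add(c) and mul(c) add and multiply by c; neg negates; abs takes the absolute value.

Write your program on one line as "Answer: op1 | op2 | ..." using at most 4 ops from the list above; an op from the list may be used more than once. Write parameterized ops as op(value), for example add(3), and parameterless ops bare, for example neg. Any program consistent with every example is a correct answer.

add(2) | mul(3) | add(-1)

Check, running the answer program on each example:
  4 -> 6 -> 18 -> 17
  -22 -> -20 -> -60 -> -61
  5 -> 7 -> 21 -> 20
  -41 -> -39 -> -117 -> -118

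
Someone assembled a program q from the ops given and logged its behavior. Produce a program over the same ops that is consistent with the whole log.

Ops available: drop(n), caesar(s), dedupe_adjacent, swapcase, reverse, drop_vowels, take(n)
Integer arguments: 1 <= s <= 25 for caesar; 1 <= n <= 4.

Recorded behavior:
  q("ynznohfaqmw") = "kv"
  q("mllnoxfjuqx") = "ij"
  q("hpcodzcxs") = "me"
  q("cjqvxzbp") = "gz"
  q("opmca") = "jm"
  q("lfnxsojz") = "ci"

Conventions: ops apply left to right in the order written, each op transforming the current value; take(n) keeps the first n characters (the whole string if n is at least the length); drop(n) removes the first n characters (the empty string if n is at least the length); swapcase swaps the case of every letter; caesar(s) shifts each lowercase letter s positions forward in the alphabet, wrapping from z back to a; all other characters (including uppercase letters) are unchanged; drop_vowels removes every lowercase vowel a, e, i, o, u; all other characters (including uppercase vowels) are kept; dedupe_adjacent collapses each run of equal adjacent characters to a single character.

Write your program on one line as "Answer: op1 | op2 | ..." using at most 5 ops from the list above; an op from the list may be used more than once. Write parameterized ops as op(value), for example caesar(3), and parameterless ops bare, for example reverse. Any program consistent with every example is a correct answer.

drop_vowels | caesar(23) | take(2) | reverse

Check, running the answer program on each example:
  "ynznohfaqmw" -> "ynznhfqmw" -> "vkwkecnjt" -> "vk" -> "kv"
  "mllnoxfjuqx" -> "mllnxfjqx" -> "jiikucgnu" -> "ji" -> "ij"
  "hpcodzcxs" -> "hpcdzcxs" -> "emzawzup" -> "em" -> "me"
  "cjqvxzbp" -> "cjqvxzbp" -> "zgnsuwym" -> "zg" -> "gz"
  "opmca" -> "pmc" -> "mjz" -> "mj" -> "jm"
  "lfnxsojz" -> "lfnxsjz" -> "ickupgw" -> "ic" -> "ci"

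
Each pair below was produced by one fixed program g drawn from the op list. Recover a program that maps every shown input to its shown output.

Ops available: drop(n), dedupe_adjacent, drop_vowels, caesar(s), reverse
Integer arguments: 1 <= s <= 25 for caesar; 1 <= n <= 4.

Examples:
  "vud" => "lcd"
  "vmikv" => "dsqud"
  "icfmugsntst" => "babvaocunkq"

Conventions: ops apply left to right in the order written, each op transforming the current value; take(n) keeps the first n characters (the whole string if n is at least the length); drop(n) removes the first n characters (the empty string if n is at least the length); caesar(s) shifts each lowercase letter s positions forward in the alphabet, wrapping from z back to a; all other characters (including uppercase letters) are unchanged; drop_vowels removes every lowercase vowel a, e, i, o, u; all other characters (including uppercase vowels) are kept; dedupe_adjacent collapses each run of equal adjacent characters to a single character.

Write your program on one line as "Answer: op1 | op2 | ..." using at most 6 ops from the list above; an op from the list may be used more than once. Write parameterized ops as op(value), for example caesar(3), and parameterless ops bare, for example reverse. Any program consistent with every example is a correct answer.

caesar(24) | caesar(6) | caesar(19) | caesar(11) | reverse

Check, running the answer program on each example:
  "vud" -> "tsb" -> "zyh" -> "sra" -> "dcl" -> "lcd"
  "vmikv" -> "tkgit" -> "zqmoz" -> "sjfhs" -> "duqsd" -> "dsqud"
  "icfmugsntst" -> "gadkseqlrqr" -> "mgjqykwrxwx" -> "fzcjrdpkqpq" -> "qknucoavbab" -> "babvaocunkq"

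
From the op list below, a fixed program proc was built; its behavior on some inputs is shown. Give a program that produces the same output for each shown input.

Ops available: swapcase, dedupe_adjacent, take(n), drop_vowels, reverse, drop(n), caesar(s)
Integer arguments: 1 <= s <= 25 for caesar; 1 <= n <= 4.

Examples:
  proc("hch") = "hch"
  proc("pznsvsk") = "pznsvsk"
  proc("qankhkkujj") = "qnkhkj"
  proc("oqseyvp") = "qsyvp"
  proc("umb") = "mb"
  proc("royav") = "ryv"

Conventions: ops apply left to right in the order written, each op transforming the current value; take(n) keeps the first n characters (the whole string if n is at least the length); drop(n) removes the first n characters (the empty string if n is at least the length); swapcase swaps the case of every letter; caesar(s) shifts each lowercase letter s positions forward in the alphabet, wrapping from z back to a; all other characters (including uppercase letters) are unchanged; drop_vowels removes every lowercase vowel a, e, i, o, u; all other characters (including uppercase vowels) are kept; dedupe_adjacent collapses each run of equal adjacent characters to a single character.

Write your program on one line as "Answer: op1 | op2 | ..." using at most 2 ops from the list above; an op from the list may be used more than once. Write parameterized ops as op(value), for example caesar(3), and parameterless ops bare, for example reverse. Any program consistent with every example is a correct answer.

drop_vowels | dedupe_adjacent

Check, running the answer program on each example:
  "hch" -> "hch" -> "hch"
  "pznsvsk" -> "pznsvsk" -> "pznsvsk"
  "qankhkkujj" -> "qnkhkkjj" -> "qnkhkj"
  "oqseyvp" -> "qsyvp" -> "qsyvp"
  "umb" -> "mb" -> "mb"
  "royav" -> "ryv" -> "ryv"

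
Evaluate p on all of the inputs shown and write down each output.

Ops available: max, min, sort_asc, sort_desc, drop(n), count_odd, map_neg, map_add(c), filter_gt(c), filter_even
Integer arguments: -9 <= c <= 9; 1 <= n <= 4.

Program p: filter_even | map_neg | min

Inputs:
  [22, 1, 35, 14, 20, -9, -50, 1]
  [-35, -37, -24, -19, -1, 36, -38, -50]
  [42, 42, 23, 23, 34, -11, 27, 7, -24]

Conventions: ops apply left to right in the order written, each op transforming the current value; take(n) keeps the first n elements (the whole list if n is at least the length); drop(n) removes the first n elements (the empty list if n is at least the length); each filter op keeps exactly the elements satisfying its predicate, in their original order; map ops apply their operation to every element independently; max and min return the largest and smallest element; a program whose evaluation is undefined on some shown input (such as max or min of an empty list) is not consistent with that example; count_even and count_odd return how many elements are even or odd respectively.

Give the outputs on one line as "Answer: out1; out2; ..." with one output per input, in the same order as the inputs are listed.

-22; -36; -42

Execution, op by op:
  [22, 1, 35, 14, 20, -9, -50, 1] -> [22, 14, 20, -50] -> [-22, -14, -20, 50] -> -22
  [-35, -37, -24, -19, -1, 36, -38, -50] -> [-24, 36, -38, -50] -> [24, -36, 38, 50] -> -36
  [42, 42, 23, 23, 34, -11, 27, 7, -24] -> [42, 42, 34, -24] -> [-42, -42, -34, 24] -> -42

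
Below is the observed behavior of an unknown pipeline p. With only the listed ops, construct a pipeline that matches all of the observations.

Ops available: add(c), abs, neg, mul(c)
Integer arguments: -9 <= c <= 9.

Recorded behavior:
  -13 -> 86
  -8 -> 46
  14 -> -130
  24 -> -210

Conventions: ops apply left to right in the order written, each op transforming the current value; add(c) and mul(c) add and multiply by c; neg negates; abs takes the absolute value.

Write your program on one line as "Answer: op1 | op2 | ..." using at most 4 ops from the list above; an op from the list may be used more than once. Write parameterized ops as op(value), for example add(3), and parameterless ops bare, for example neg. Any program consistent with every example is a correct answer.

mul(4) | add(9) | mul(2) | neg

Check, running the answer program on each example:
  -13 -> -52 -> -43 -> -86 -> 86
  -8 -> -32 -> -23 -> -46 -> 46
  14 -> 56 -> 65 -> 130 -> -130
  24 -> 96 -> 105 -> 210 -> -210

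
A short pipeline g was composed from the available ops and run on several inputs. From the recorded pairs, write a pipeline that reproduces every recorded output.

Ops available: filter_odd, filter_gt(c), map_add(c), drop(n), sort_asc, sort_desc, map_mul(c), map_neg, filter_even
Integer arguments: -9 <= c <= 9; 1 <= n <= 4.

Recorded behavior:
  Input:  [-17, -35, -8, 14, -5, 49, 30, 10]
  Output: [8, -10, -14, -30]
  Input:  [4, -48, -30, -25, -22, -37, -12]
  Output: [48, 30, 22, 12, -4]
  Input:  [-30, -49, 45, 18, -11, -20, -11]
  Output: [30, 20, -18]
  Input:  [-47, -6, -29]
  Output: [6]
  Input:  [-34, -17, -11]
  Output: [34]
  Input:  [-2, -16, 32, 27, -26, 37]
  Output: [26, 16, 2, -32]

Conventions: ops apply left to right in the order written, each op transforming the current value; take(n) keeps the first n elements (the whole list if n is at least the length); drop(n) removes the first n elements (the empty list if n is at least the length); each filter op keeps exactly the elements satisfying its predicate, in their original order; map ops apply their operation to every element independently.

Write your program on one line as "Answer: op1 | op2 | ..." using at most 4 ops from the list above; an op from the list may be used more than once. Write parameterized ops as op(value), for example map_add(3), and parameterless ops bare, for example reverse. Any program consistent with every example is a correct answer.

map_neg | sort_asc | filter_even | sort_desc

Check, running the answer program on each example:
  [-17, -35, -8, 14, -5, 49, 30, 10] -> [17, 35, 8, -14, 5, -49, -30, -10] -> [-49, -30, -14, -10, 5, 8, 17, 35] -> [-30, -14, -10, 8] -> [8, -10, -14, -30]
  [4, -48, -30, -25, -22, -37, -12] -> [-4, 48, 30, 25, 22, 37, 12] -> [-4, 12, 22, 25, 30, 37, 48] -> [-4, 12, 22, 30, 48] -> [48, 30, 22, 12, -4]
  [-30, -49, 45, 18, -11, -20, -11] -> [30, 49, -45, -18, 11, 20, 11] -> [-45, -18, 11, 11, 20, 30, 49] -> [-18, 20, 30] -> [30, 20, -18]
  [-47, -6, -29] -> [47, 6, 29] -> [6, 29, 47] -> [6] -> [6]
  [-34, -17, -11] -> [34, 17, 11] -> [11, 17, 34] -> [34] -> [34]
  [-2, -16, 32, 27, -26, 37] -> [2, 16, -32, -27, 26, -37] -> [-37, -32, -27, 2, 16, 26] -> [-32, 2, 16, 26] -> [26, 16, 2, -32]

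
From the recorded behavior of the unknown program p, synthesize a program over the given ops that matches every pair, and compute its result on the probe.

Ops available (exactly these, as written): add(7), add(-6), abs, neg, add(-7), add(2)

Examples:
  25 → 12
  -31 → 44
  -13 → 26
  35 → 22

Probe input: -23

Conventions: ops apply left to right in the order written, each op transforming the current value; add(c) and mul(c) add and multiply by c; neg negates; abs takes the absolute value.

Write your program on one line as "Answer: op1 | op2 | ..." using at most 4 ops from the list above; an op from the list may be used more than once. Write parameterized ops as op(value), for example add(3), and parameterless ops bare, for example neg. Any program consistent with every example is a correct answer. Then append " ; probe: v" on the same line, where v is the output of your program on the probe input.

add(-6) | add(-7) | abs ; probe: 36

Check, running the answer program on each example:
  25 -> 19 -> 12 -> 12
  -31 -> -37 -> -44 -> 44
  -13 -> -19 -> -26 -> 26
  35 -> 29 -> 22 -> 22
  probe: -23 -> -29 -> -36 -> 36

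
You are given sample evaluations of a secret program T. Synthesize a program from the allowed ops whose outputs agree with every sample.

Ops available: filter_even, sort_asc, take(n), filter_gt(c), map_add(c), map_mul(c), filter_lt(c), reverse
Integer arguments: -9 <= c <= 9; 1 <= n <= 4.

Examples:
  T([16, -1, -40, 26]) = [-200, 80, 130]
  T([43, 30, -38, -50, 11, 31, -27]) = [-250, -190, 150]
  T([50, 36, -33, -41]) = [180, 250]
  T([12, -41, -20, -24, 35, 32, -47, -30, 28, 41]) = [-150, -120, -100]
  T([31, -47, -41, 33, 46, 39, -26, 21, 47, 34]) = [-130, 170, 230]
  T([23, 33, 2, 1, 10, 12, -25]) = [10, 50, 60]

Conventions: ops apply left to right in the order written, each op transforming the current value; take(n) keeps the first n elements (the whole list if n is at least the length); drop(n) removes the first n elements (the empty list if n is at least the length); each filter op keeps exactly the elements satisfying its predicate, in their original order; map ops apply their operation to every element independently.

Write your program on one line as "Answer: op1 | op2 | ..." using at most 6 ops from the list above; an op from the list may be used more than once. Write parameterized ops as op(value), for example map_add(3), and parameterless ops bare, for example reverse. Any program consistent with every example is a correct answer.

filter_even | map_mul(5) | sort_asc | take(4) | take(3)

Check, running the answer program on each example:
  [16, -1, -40, 26] -> [16, -40, 26] -> [80, -200, 130] -> [-200, 80, 130] -> [-200, 80, 130] -> [-200, 80, 130]
  [43, 30, -38, -50, 11, 31, -27] -> [30, -38, -50] -> [150, -190, -250] -> [-250, -190, 150] -> [-250, -190, 150] -> [-250, -190, 150]
  [50, 36, -33, -41] -> [50, 36] -> [250, 180] -> [180, 250] -> [180, 250] -> [180, 250]
  [12, -41, -20, -24, 35, 32, -47, -30, 28, 41] -> [12, -20, -24, 32, -30, 28] -> [60, -100, -120, 160, -150, 140] -> [-150, -120, -100, 60, 140, 160] -> [-150, -120, -100, 60] -> [-150, -120, -100]
  [31, -47, -41, 33, 46, 39, -26, 21, 47, 34] -> [46, -26, 34] -> [230, -130, 170] -> [-130, 170, 230] -> [-130, 170, 230] -> [-130, 170, 230]
  [23, 33, 2, 1, 10, 12, -25] -> [2, 10, 12] -> [10, 50, 60] -> [10, 50, 60] -> [10, 50, 60] -> [10, 50, 60]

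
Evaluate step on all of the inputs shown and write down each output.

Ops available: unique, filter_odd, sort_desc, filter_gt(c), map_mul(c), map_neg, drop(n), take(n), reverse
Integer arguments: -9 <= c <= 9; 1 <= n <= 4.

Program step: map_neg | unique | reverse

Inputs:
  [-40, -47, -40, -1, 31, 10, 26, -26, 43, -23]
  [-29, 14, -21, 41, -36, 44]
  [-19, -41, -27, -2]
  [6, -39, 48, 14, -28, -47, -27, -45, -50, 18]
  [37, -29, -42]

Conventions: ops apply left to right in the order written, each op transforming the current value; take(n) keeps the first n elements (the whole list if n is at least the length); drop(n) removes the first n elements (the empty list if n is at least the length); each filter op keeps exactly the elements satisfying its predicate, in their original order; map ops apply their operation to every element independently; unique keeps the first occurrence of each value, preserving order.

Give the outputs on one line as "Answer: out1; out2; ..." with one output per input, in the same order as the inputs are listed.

Execution, op by op:
  [-40, -47, -40, -1, 31, 10, 26, -26, 43, -23] -> [40, 47, 40, 1, -31, -10, -26, 26, -43, 23] -> [40, 47, 1, -31, -10, -26, 26, -43, 23] -> [23, -43, 26, -26, -10, -31, 1, 47, 40]
  [-29, 14, -21, 41, -36, 44] -> [29, -14, 21, -41, 36, -44] -> [29, -14, 21, -41, 36, -44] -> [-44, 36, -41, 21, -14, 29]
  [-19, -41, -27, -2] -> [19, 41, 27, 2] -> [19, 41, 27, 2] -> [2, 27, 41, 19]
  [6, -39, 48, 14, -28, -47, -27, -45, -50, 18] -> [-6, 39, -48, -14, 28, 47, 27, 45, 50, -18] -> [-6, 39, -48, -14, 28, 47, 27, 45, 50, -18] -> [-18, 50, 45, 27, 47, 28, -14, -48, 39, -6]
  [37, -29, -42] -> [-37, 29, 42] -> [-37, 29, 42] -> [42, 29, -37]

[23, -43, 26, -26, -10, -31, 1, 47, 40]; [-44, 36, -41, 21, -14, 29]; [2, 27, 41, 19]; [-18, 50, 45, 27, 47, 28, -14, -48, 39, -6]; [42, 29, -37]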